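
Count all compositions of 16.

There are 15 gaps and each independently is a cut or not, giving 2^15 = 32768.

32768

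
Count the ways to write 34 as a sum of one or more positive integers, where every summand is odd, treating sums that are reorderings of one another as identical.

512

Systematic enumeration (by largest part, then next-largest, …) yields 512.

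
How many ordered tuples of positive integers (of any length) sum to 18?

The number of compositions of n is 2^(n−1); here 2^17 = 131072.

131072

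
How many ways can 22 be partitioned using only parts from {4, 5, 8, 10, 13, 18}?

The partitions of 22 that satisfy the conditions:
18 + 4
13 + 5 + 4
10 + 8 + 4
10 + 4 + 4 + 4
8 + 5 + 5 + 4
5 + 5 + 4 + 4 + 4

6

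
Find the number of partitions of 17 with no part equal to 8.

267

There are 267 such partitions.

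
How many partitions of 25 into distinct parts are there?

142

A full systematic count gives 142.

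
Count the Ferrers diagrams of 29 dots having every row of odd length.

There are 256 such partitions.

256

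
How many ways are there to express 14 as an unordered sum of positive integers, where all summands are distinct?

22

Enumerating:
14
1, 13
2, 12
3, 11
1, 2, 11
4, 10
1, 3, 10
5, 9
1, 4, 9
2, 3, 9
6, 8
1, 5, 8
2, 4, 8
1, 2, 3, 8
1, 6, 7
2, 5, 7
3, 4, 7
1, 2, 4, 7
3, 5, 6
1, 2, 5, 6
1, 3, 4, 6
2, 3, 4, 5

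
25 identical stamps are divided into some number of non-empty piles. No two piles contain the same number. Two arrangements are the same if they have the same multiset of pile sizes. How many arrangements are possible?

Systematic enumeration (by largest part, then next-largest, …) yields 142.

142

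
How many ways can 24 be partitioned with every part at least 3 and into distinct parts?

There are too many to list fully; the first 12 (by largest part) are:
24
21, 3
20, 4
19, 5
18, 6
17, 7
17, 4, 3
16, 8
16, 5, 3
15, 9
15, 6, 3
15, 5, 4
…and 26 more, for 38 total.

38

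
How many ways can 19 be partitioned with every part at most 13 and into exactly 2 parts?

4

Listing the qualifying partitions of 19:
13,6
12,7
11,8
10,9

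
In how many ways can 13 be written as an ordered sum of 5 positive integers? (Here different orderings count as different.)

495

By stars and bars with positive parts, the count is C(12,4) = 495.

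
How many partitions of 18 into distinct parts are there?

A partial list (first 12 by largest part):
18
17+1
16+2
15+3
15+2+1
14+4
14+3+1
13+5
13+4+1
13+3+2
12+6
12+5+1
…and 34 more, for 46 total.

46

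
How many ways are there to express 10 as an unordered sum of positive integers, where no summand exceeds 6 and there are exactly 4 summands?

Listing the qualifying partitions of 10:
6+2+1+1
5+3+1+1
5+2+2+1
4+4+1+1
4+3+2+1
4+2+2+2
3+3+3+1
3+3+2+2

8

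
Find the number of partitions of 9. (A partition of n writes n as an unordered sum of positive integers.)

A partial list (first 12 by largest part):
9
8+1
7+2
7+1+1
6+3
6+2+1
6+1+1+1
5+4
5+3+1
5+2+2
5+2+1+1
5+1+1+1+1
…and 18 more, for 30 total.

30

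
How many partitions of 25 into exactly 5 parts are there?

192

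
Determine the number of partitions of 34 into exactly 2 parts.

Listing the qualifying partitions of 34:
33+1
32+2
31+3
30+4
29+5
28+6
27+7
26+8
25+9
24+10
23+11
22+12
21+13
20+14
19+15
18+16
17+17

17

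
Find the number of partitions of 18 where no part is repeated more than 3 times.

There are 208 such partitions.

208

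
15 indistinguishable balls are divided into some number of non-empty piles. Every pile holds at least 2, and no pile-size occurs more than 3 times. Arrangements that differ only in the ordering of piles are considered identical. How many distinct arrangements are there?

36

A partial list (first 12 by largest part):
15
13 + 2
12 + 3
11 + 4
11 + 2 + 2
10 + 5
10 + 3 + 2
9 + 6
9 + 4 + 2
9 + 3 + 3
9 + 2 + 2 + 2
8 + 7
…and 24 more, for 36 total.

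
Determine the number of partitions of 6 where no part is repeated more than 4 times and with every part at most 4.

8

They are:
4, 2
4, 1, 1
3, 3
3, 2, 1
3, 1, 1, 1
2, 2, 2
2, 2, 1, 1
2, 1, 1, 1, 1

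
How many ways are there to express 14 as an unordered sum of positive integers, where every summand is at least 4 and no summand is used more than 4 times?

7

They are:
14
4+10
5+9
6+8
7+7
4+4+6
4+5+5
Counting gives 7.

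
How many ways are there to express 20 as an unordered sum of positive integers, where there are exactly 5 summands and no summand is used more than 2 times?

There are too many to list fully; the first 12 (by largest part) are:
1,1,2,2,14
1,1,2,3,13
1,1,2,4,12
1,1,3,3,12
1,2,2,3,12
1,1,2,5,11
1,1,3,4,11
1,2,2,4,11
1,2,3,3,11
1,1,2,6,10
1,1,3,5,10
1,2,2,5,10
…and 45 more, for 57 total.

57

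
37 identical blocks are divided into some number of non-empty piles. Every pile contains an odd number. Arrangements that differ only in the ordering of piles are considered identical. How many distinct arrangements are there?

760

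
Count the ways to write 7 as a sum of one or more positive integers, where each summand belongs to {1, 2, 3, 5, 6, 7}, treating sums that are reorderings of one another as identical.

They are:
7
6+1
5+2
5+1+1
3+3+1
3+2+2
3+2+1+1
3+1+1+1+1
2+2+2+1
2+2+1+1+1
2+1+1+1+1+1
1+1+1+1+1+1+1
That's 12 in total.

12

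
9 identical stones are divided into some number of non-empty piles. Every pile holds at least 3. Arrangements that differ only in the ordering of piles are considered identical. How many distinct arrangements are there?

4

Listing the qualifying partitions of 9:
9
3,6
4,5
3,3,3
That's 4 in total.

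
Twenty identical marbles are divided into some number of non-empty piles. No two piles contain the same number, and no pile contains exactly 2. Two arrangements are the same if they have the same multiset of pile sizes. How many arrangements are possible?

37

There are too many to list fully; the first 12 (by largest part) are:
20
19,1
17,3
16,4
16,3,1
15,5
15,4,1
14,6
14,5,1
13,7
13,6,1
13,4,3
…and 25 more, for 37 total.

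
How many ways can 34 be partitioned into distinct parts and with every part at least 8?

The partitions of 34 that satisfy the conditions:
34
8, 26
9, 25
10, 24
11, 23
12, 22
13, 21
14, 20
15, 19
16, 18
8, 9, 17
8, 10, 16
8, 11, 15
9, 10, 15
8, 12, 14
9, 11, 14
9, 12, 13
10, 11, 13
Counting gives 18.

18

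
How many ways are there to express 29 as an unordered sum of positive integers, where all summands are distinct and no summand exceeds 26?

253

There are 253 such partitions.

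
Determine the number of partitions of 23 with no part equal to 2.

Enumerating by decreasing first part gives 463 partitions in all.

463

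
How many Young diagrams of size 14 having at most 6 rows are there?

90

Counting exhaustively, 90 partitions satisfy the conditions.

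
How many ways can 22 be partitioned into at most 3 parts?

There are too many to list fully; the first 12 (by largest part) are:
22
21 + 1
20 + 2
20 + 1 + 1
19 + 3
19 + 2 + 1
18 + 4
18 + 3 + 1
18 + 2 + 2
17 + 5
17 + 4 + 1
17 + 3 + 2
…and 40 more, for 52 total.

52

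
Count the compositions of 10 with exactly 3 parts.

A composition of 10 into 3 positive parts is chosen by placing 2 dividers among the 9 gaps between 10 units: C(9,2) = 36.

36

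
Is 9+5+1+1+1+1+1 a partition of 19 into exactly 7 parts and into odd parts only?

Yes

The parts sum to 19, and the condition 'there are exactly 7 summands' holds; the condition 'every summand is odd' holds.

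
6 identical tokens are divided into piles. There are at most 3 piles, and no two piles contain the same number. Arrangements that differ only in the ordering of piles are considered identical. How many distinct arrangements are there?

Listing the qualifying partitions of 6:
6
5+1
4+2
3+2+1

4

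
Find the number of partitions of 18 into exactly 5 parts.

A partial list (first 12 by largest part):
14+1+1+1+1
13+2+1+1+1
12+3+1+1+1
12+2+2+1+1
11+4+1+1+1
11+3+2+1+1
11+2+2+2+1
10+5+1+1+1
10+4+2+1+1
10+3+3+1+1
10+3+2+2+1
10+2+2+2+2
…and 45 more, for 57 total.

57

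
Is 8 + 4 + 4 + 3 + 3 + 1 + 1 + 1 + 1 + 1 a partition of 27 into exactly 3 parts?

No

The parts sum to 27, and the condition 'there are exactly 3 summands' is violated.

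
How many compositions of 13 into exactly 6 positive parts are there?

Equivalently, choose which 5 of the 12 gaps become plus signs: C(12,5) = 792.

792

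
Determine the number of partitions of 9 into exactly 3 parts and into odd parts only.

3

Listing the qualifying partitions of 9:
7,1,1
5,3,1
3,3,3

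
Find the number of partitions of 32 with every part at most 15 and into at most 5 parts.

472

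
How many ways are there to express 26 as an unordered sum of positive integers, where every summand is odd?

165

Direct enumeration gives 165 partitions.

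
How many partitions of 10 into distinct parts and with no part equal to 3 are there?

They are:
10
1+9
2+8
1+2+7
4+6
1+4+5
That's 6 in total.

6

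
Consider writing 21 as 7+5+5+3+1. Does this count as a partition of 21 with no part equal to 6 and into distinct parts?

No

The parts sum to 21, and the condition 'all summands are distinct' is violated.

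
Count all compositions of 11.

There are 10 gaps and each independently is a cut or not, giving 2^10 = 1024.

1024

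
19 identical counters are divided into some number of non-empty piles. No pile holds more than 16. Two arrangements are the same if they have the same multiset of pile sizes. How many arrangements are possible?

Direct enumeration gives 486 partitions.

486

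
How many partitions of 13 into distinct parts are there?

18

Enumerating:
13
12+1
11+2
10+3
10+2+1
9+4
9+3+1
8+5
8+4+1
8+3+2
7+6
7+5+1
7+4+2
7+3+2+1
6+5+2
6+4+3
6+4+2+1
5+4+3+1
Counting gives 18.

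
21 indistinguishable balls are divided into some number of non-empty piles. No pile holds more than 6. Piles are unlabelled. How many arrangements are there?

Systematic enumeration (by largest part, then next-largest, …) yields 331.

331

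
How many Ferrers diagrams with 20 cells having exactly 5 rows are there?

84

Counting exhaustively, 84 partitions satisfy the conditions.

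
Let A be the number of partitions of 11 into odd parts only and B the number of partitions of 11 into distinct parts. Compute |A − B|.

0

Partitions of 11 into odd parts only: 12.
Partitions of 11 into distinct parts: 12.
|12 − 12| = 0.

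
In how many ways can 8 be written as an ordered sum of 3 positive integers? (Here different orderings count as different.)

21

Equivalently, choose which 2 of the 7 gaps become plus signs: C(7,2) = 21.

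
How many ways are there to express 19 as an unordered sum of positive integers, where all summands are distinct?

54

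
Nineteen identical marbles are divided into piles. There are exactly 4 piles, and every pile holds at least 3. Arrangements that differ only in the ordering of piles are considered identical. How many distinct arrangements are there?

11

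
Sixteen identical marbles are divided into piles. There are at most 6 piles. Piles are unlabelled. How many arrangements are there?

There are 136 such partitions.

136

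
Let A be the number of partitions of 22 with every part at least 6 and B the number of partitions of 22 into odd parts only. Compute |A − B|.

Partitions of 22 with every part at least 6: 11.
Partitions of 22 into odd parts only: 89.
|11 − 89| = 78.

78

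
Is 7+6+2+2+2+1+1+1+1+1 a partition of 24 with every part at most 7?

The parts sum to 24, and the condition 'no summand exceeds 7' holds.

Yes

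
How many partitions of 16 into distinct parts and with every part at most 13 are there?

There are too many to list fully; the first 12 (by largest part) are:
13,3
13,2,1
12,4
12,3,1
11,5
11,4,1
11,3,2
10,6
10,5,1
10,4,2
10,3,2,1
9,7
…and 17 more, for 29 total.

29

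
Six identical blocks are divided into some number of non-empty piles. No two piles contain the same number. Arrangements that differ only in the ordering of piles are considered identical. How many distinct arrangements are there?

4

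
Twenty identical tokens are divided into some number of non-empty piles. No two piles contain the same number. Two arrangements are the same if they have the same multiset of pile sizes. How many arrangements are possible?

There are too many to list fully; the first 12 (by largest part) are:
20
1, 19
2, 18
3, 17
1, 2, 17
4, 16
1, 3, 16
5, 15
1, 4, 15
2, 3, 15
6, 14
1, 5, 14
…and 52 more, for 64 total.

64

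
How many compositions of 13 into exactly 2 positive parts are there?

12

A composition of 13 into 2 positive parts is chosen by placing 1 dividers among the 12 gaps between 13 units: C(12,1) = 12.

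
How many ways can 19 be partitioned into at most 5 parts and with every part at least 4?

18

They are:
19
15+4
14+5
13+6
12+7
11+8
11+4+4
10+9
10+5+4
9+6+4
9+5+5
8+7+4
8+6+5
7+7+5
7+6+6
7+4+4+4
6+5+4+4
5+5+5+4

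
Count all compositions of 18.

Each of the 17 gaps between 18 units is either a break or not: 2^17 = 131072.

131072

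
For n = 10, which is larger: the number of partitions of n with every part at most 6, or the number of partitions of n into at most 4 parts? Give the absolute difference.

Partitions of 10 with every part at most 6: 35.
Partitions of 10 into at most 4 parts: 23.
|35 − 23| = 12.

12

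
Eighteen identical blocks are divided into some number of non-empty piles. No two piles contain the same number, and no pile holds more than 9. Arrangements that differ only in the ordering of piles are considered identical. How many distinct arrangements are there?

The partitions of 18 that satisfy the conditions:
9+8+1
9+7+2
9+6+3
9+6+2+1
9+5+4
9+5+3+1
9+4+3+2
8+7+3
8+7+2+1
8+6+4
8+6+3+1
8+5+4+1
8+5+3+2
8+4+3+2+1
7+6+5
7+6+4+1
7+6+3+2
7+5+4+2
7+5+3+2+1
6+5+4+3
6+5+4+2+1

21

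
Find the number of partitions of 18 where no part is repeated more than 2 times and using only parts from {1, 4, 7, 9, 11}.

5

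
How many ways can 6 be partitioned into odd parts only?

4

They are:
5+1
3+3
3+1+1+1
1+1+1+1+1+1
That's 4 in total.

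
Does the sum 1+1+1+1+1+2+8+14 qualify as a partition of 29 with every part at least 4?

The parts sum to 29, and the condition 'every summand is at least 4' is violated.

No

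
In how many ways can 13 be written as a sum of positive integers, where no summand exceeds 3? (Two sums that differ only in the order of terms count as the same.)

21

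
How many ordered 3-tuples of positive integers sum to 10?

Place 2 bars in the 9 internal gaps of a row of 10 dots: C(9,2) = 36.

36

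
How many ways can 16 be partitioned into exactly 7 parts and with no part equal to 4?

17

Listing the qualifying partitions of 16:
10 + 1 + 1 + 1 + 1 + 1 + 1
9 + 2 + 1 + 1 + 1 + 1 + 1
8 + 3 + 1 + 1 + 1 + 1 + 1
8 + 2 + 2 + 1 + 1 + 1 + 1
7 + 3 + 2 + 1 + 1 + 1 + 1
7 + 2 + 2 + 2 + 1 + 1 + 1
6 + 5 + 1 + 1 + 1 + 1 + 1
6 + 3 + 3 + 1 + 1 + 1 + 1
6 + 3 + 2 + 2 + 1 + 1 + 1
6 + 2 + 2 + 2 + 2 + 1 + 1
5 + 5 + 2 + 1 + 1 + 1 + 1
5 + 3 + 3 + 2 + 1 + 1 + 1
5 + 3 + 2 + 2 + 2 + 1 + 1
5 + 2 + 2 + 2 + 2 + 2 + 1
3 + 3 + 3 + 3 + 2 + 1 + 1
3 + 3 + 3 + 2 + 2 + 2 + 1
3 + 3 + 2 + 2 + 2 + 2 + 2
That's 17 in total.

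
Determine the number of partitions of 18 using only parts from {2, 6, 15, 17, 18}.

5

Enumerating:
18
6+6+6
6+6+2+2+2
6+2+2+2+2+2+2
2+2+2+2+2+2+2+2+2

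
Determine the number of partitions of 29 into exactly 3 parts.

70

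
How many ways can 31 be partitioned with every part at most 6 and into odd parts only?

42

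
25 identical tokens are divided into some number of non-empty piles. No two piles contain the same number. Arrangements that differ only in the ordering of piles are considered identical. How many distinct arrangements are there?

Enumerating by decreasing first part gives 142 partitions in all.

142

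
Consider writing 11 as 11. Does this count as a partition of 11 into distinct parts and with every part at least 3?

Yes

The parts sum to 11, and the condition 'all summands are distinct' holds; the condition 'every summand is at least 3' holds.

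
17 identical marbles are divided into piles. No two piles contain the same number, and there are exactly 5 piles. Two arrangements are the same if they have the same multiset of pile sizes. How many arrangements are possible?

Listing the qualifying partitions of 17:
1 + 2 + 3 + 4 + 7
1 + 2 + 3 + 5 + 6

2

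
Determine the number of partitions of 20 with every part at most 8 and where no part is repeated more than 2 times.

Direct enumeration gives 95 partitions.

95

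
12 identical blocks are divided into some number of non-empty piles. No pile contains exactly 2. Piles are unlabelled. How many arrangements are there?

There are too many to list fully; the first 12 (by largest part) are:
12
11,1
10,1,1
9,3
9,1,1,1
8,4
8,3,1
8,1,1,1,1
7,5
7,4,1
7,3,1,1
7,1,1,1,1,1
…and 23 more, for 35 total.

35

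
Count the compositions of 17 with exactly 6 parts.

Equivalently, choose which 5 of the 16 gaps become plus signs: C(16,5) = 4368.

4368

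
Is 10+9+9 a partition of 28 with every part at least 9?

Yes

The parts sum to 28, and the condition 'every summand is at least 9' holds.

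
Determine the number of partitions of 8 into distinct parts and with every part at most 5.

3

The partitions of 8 that satisfy the conditions:
3, 5
1, 2, 5
1, 3, 4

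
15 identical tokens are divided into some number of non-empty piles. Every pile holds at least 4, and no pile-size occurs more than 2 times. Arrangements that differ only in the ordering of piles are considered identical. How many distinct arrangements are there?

The partitions of 15 that satisfy the conditions:
15
11,4
10,5
9,6
8,7
7,4,4
6,5,4
That's 7 in total.

7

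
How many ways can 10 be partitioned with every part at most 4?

23

Listing the qualifying partitions of 10:
4,4,2
4,4,1,1
4,3,3
4,3,2,1
4,3,1,1,1
4,2,2,2
4,2,2,1,1
4,2,1,1,1,1
4,1,1,1,1,1,1
3,3,3,1
3,3,2,2
3,3,2,1,1
3,3,1,1,1,1
3,2,2,2,1
3,2,2,1,1,1
3,2,1,1,1,1,1
3,1,1,1,1,1,1,1
2,2,2,2,2
2,2,2,2,1,1
2,2,2,1,1,1,1
2,2,1,1,1,1,1,1
2,1,1,1,1,1,1,1,1
1,1,1,1,1,1,1,1,1,1
Counting gives 23.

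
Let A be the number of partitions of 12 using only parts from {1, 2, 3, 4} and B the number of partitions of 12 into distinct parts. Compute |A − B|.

19

Partitions of 12 using only parts from {1, 2, 3, 4}: 34.
Partitions of 12 into distinct parts: 15.
|34 − 15| = 19.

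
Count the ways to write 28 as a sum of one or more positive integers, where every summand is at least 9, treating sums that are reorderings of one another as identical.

8

Listing the qualifying partitions of 28:
28
9, 19
10, 18
11, 17
12, 16
13, 15
14, 14
9, 9, 10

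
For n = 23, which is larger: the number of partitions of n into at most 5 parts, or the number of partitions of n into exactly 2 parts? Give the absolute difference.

Partitions of 23 into at most 5 parts: 291.
Partitions of 23 into exactly 2 parts: 11.
|291 − 11| = 280.

280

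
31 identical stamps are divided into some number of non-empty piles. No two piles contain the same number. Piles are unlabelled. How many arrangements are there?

340

A full systematic count gives 340.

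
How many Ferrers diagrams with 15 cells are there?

Enumerating by decreasing first part gives 176 partitions in all.

176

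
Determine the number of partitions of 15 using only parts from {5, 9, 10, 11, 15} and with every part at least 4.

Listing the qualifying partitions of 15:
15
10+5
5+5+5

3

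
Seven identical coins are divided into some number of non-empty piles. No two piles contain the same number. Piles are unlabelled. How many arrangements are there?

5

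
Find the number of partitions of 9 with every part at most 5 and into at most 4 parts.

11

Enumerating:
5,4
5,3,1
5,2,2
5,2,1,1
4,4,1
4,3,2
4,3,1,1
4,2,2,1
3,3,3
3,3,2,1
3,2,2,2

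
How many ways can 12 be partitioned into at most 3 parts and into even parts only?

They are:
12
10 + 2
8 + 4
8 + 2 + 2
6 + 6
6 + 4 + 2
4 + 4 + 4

7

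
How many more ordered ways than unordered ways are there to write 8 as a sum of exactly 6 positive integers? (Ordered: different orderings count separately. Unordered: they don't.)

Compositions: C(7,5) = 21.
Partitions of 8 into exactly 6 parts: 2.
Difference: 21 − 2 = 19.

19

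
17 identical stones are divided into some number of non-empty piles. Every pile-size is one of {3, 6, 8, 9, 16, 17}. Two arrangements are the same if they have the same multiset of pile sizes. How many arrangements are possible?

The partitions of 17 that satisfy the conditions:
17
9, 8
8, 6, 3
8, 3, 3, 3
Counting gives 4.

4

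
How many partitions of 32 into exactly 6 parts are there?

709

Systematic enumeration (by largest part, then next-largest, …) yields 709.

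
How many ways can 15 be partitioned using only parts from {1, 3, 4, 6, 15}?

25

Enumerating:
15
3 + 6 + 6
1 + 1 + 1 + 6 + 6
1 + 4 + 4 + 6
1 + 1 + 3 + 4 + 6
1 + 1 + 1 + 1 + 1 + 4 + 6
3 + 3 + 3 + 6
1 + 1 + 1 + 3 + 3 + 6
1 + 1 + 1 + 1 + 1 + 1 + 3 + 6
1 + 1 + 1 + 1 + 1 + 1 + 1 + 1 + 1 + 6
3 + 4 + 4 + 4
1 + 1 + 1 + 4 + 4 + 4
1 + 3 + 3 + 4 + 4
1 + 1 + 1 + 1 + 3 + 4 + 4
1 + 1 + 1 + 1 + 1 + 1 + 1 + 4 + 4
1 + 1 + 3 + 3 + 3 + 4
1 + 1 + 1 + 1 + 1 + 3 + 3 + 4
1 + 1 + 1 + 1 + 1 + 1 + 1 + 1 + 3 + 4
1 + 1 + 1 + 1 + 1 + 1 + 1 + 1 + 1 + 1 + 1 + 4
3 + 3 + 3 + 3 + 3
1 + 1 + 1 + 3 + 3 + 3 + 3
1 + 1 + 1 + 1 + 1 + 1 + 3 + 3 + 3
1 + 1 + 1 + 1 + 1 + 1 + 1 + 1 + 1 + 3 + 3
1 + 1 + 1 + 1 + 1 + 1 + 1 + 1 + 1 + 1 + 1 + 1 + 3
1 + 1 + 1 + 1 + 1 + 1 + 1 + 1 + 1 + 1 + 1 + 1 + 1 + 1 + 1
Counting gives 25.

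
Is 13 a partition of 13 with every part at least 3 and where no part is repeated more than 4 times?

The parts sum to 13, and the condition 'every summand is at least 3' holds; the condition 'no summand is used more than 4 times' holds.

Yes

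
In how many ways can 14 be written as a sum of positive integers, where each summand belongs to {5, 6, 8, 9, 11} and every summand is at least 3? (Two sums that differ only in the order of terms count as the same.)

They are:
9,5
8,6
That's 2 in total.

2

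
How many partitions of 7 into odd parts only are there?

5

The partitions of 7 that satisfy the conditions:
7
5,1,1
3,3,1
3,1,1,1,1
1,1,1,1,1,1,1
That's 5 in total.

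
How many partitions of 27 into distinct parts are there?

Counting exhaustively, 192 partitions satisfy the conditions.

192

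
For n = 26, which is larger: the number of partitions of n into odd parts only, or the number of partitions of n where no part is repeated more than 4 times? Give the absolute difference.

1249

Partitions of 26 into odd parts only: 165.
Partitions of 26 where no part is repeated more than 4 times: 1414.
|165 − 1414| = 1249.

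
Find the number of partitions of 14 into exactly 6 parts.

Listing the qualifying partitions of 14:
9 + 1 + 1 + 1 + 1 + 1
8 + 2 + 1 + 1 + 1 + 1
7 + 3 + 1 + 1 + 1 + 1
7 + 2 + 2 + 1 + 1 + 1
6 + 4 + 1 + 1 + 1 + 1
6 + 3 + 2 + 1 + 1 + 1
6 + 2 + 2 + 2 + 1 + 1
5 + 5 + 1 + 1 + 1 + 1
5 + 4 + 2 + 1 + 1 + 1
5 + 3 + 3 + 1 + 1 + 1
5 + 3 + 2 + 2 + 1 + 1
5 + 2 + 2 + 2 + 2 + 1
4 + 4 + 3 + 1 + 1 + 1
4 + 4 + 2 + 2 + 1 + 1
4 + 3 + 3 + 2 + 1 + 1
4 + 3 + 2 + 2 + 2 + 1
4 + 2 + 2 + 2 + 2 + 2
3 + 3 + 3 + 3 + 1 + 1
3 + 3 + 3 + 2 + 2 + 1
3 + 3 + 2 + 2 + 2 + 2

20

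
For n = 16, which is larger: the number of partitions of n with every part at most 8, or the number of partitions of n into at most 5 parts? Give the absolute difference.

85

Partitions of 16 with every part at most 8: 186.
Partitions of 16 into at most 5 parts: 101.
|186 − 101| = 85.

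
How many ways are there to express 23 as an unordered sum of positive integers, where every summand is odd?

104

Direct enumeration gives 104 partitions.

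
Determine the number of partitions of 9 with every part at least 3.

4

They are:
9
6+3
5+4
3+3+3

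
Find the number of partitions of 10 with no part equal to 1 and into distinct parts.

5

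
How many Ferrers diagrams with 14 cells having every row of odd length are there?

They are:
13+1
11+3
11+1+1+1
9+5
9+3+1+1
9+1+1+1+1+1
7+7
7+5+1+1
7+3+3+1
7+3+1+1+1+1
7+1+1+1+1+1+1+1
5+5+3+1
5+5+1+1+1+1
5+3+3+3
5+3+3+1+1+1
5+3+1+1+1+1+1+1
5+1+1+1+1+1+1+1+1+1
3+3+3+3+1+1
3+3+3+1+1+1+1+1
3+3+1+1+1+1+1+1+1+1
3+1+1+1+1+1+1+1+1+1+1+1
1+1+1+1+1+1+1+1+1+1+1+1+1+1
That's 22 in total.

22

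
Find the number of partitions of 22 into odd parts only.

Enumerating by decreasing first part gives 89 partitions in all.

89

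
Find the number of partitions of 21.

792

Counting exhaustively, 792 partitions satisfy the conditions.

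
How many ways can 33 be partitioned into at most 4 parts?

378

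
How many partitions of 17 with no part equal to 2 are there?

121

Counting exhaustively, 121 partitions satisfy the conditions.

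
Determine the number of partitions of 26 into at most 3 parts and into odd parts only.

Enumerating:
25+1
23+3
21+5
19+7
17+9
15+11
13+13
Counting gives 7.

7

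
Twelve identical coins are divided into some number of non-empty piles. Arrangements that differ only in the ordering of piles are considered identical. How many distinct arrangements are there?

77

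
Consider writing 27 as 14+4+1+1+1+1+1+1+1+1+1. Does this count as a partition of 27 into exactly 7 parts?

The parts sum to 27, and the condition 'there are exactly 7 summands' is violated.

No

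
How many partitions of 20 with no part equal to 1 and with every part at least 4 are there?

They are:
20
16, 4
15, 5
14, 6
13, 7
12, 8
12, 4, 4
11, 9
11, 5, 4
10, 10
10, 6, 4
10, 5, 5
9, 7, 4
9, 6, 5
8, 8, 4
8, 7, 5
8, 6, 6
8, 4, 4, 4
7, 7, 6
7, 5, 4, 4
6, 6, 4, 4
6, 5, 5, 4
5, 5, 5, 5
4, 4, 4, 4, 4
Counting gives 24.

24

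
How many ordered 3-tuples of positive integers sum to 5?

6

A composition of 5 into 3 positive parts is chosen by placing 2 dividers among the 4 gaps between 5 units: C(4,2) = 6.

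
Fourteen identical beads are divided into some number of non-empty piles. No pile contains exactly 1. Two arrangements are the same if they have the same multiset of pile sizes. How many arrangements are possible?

There are too many to list fully; the first 12 (by largest part) are:
14
12,2
11,3
10,4
10,2,2
9,5
9,3,2
8,6
8,4,2
8,3,3
8,2,2,2
7,7
…and 22 more, for 34 total.

34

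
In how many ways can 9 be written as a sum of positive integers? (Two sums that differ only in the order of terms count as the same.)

A partial list (first 12 by largest part):
9
8, 1
7, 2
7, 1, 1
6, 3
6, 2, 1
6, 1, 1, 1
5, 4
5, 3, 1
5, 2, 2
5, 2, 1, 1
5, 1, 1, 1, 1
…and 18 more, for 30 total.

30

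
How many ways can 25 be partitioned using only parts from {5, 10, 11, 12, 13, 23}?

4

Listing the qualifying partitions of 25:
12, 13
5, 10, 10
5, 5, 5, 10
5, 5, 5, 5, 5
Counting gives 4.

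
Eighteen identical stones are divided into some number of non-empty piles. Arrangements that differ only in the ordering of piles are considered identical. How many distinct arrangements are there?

A full systematic count gives 385.

385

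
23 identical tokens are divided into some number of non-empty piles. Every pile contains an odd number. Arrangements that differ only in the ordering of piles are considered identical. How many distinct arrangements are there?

There are 104 such partitions.

104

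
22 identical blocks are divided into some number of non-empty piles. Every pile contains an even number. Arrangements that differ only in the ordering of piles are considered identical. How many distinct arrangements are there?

56

A partial list (first 12 by largest part):
22
20 + 2
18 + 4
18 + 2 + 2
16 + 6
16 + 4 + 2
16 + 2 + 2 + 2
14 + 8
14 + 6 + 2
14 + 4 + 4
14 + 4 + 2 + 2
14 + 2 + 2 + 2 + 2
…and 44 more, for 56 total.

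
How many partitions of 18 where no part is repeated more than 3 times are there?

208

Enumerating by decreasing first part gives 208 partitions in all.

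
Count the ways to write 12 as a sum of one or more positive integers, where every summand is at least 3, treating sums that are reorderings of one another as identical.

9

The partitions of 12 that satisfy the conditions:
12
9 + 3
8 + 4
7 + 5
6 + 6
6 + 3 + 3
5 + 4 + 3
4 + 4 + 4
3 + 3 + 3 + 3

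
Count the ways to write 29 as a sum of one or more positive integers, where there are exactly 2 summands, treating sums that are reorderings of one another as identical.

14

They are:
1+28
2+27
3+26
4+25
5+24
6+23
7+22
8+21
9+20
10+19
11+18
12+17
13+16
14+15
Counting gives 14.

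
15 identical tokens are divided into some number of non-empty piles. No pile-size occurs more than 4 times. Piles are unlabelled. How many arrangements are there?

A full systematic count gives 127.

127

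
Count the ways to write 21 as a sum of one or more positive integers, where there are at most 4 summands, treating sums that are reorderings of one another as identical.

Direct enumeration gives 120 partitions.

120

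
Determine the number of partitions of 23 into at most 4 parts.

150

Systematic enumeration (by largest part, then next-largest, …) yields 150.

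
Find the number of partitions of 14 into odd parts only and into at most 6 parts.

15

Listing the qualifying partitions of 14:
13,1
11,3
11,1,1,1
9,5
9,3,1,1
9,1,1,1,1,1
7,7
7,5,1,1
7,3,3,1
7,3,1,1,1,1
5,5,3,1
5,5,1,1,1,1
5,3,3,3
5,3,3,1,1,1
3,3,3,3,1,1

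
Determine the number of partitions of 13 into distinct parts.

18

The partitions of 13 that satisfy the conditions:
13
12 + 1
11 + 2
10 + 3
10 + 2 + 1
9 + 4
9 + 3 + 1
8 + 5
8 + 4 + 1
8 + 3 + 2
7 + 6
7 + 5 + 1
7 + 4 + 2
7 + 3 + 2 + 1
6 + 5 + 2
6 + 4 + 3
6 + 4 + 2 + 1
5 + 4 + 3 + 1
Counting gives 18.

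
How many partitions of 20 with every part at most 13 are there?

597

Systematic enumeration (by largest part, then next-largest, …) yields 597.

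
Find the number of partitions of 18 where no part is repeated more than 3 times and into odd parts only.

The partitions of 18 that satisfy the conditions:
17 + 1
15 + 3
15 + 1 + 1 + 1
13 + 5
13 + 3 + 1 + 1
11 + 7
11 + 5 + 1 + 1
11 + 3 + 3 + 1
9 + 9
9 + 7 + 1 + 1
9 + 5 + 3 + 1
9 + 3 + 3 + 3
9 + 3 + 3 + 1 + 1 + 1
7 + 7 + 3 + 1
7 + 5 + 5 + 1
7 + 5 + 3 + 3
7 + 5 + 3 + 1 + 1 + 1
7 + 3 + 3 + 3 + 1 + 1
5 + 5 + 5 + 3
5 + 5 + 5 + 1 + 1 + 1
5 + 5 + 3 + 3 + 1 + 1

21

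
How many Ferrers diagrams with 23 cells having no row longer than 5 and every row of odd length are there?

25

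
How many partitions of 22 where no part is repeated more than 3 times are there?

484

Counting exhaustively, 484 partitions satisfy the conditions.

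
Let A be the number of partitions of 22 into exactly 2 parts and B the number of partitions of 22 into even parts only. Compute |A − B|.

45

Partitions of 22 into exactly 2 parts: 11.
Partitions of 22 into even parts only: 56.
|11 − 56| = 45.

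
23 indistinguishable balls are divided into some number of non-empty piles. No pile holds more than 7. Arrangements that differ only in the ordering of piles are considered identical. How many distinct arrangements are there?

618

There are 618 such partitions.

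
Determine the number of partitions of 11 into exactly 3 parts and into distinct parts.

5

The partitions of 11 that satisfy the conditions:
8+2+1
7+3+1
6+4+1
6+3+2
5+4+2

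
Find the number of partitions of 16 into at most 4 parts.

64

A partial list (first 12 by largest part):
16
15 + 1
14 + 2
14 + 1 + 1
13 + 3
13 + 2 + 1
13 + 1 + 1 + 1
12 + 4
12 + 3 + 1
12 + 2 + 2
12 + 2 + 1 + 1
11 + 5
…and 52 more, for 64 total.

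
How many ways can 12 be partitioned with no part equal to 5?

62

A partial list (first 12 by largest part):
12
11, 1
10, 2
10, 1, 1
9, 3
9, 2, 1
9, 1, 1, 1
8, 4
8, 3, 1
8, 2, 2
8, 2, 1, 1
8, 1, 1, 1, 1
…and 50 more, for 62 total.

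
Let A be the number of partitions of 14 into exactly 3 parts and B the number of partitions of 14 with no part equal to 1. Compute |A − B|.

Partitions of 14 into exactly 3 parts: 16.
Partitions of 14 with no part equal to 1: 34.
|16 − 34| = 18.

18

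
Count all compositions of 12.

Each of the 11 gaps between 12 units is either a break or not: 2^11 = 2048.

2048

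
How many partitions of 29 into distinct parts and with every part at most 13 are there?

Enumerating by decreasing first part gives 121 partitions in all.

121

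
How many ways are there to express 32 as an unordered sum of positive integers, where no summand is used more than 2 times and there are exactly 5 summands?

Enumerating by decreasing first part gives 405 partitions in all.

405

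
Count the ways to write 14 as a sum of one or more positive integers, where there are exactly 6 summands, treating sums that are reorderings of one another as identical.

They are:
9+1+1+1+1+1
8+2+1+1+1+1
7+3+1+1+1+1
7+2+2+1+1+1
6+4+1+1+1+1
6+3+2+1+1+1
6+2+2+2+1+1
5+5+1+1+1+1
5+4+2+1+1+1
5+3+3+1+1+1
5+3+2+2+1+1
5+2+2+2+2+1
4+4+3+1+1+1
4+4+2+2+1+1
4+3+3+2+1+1
4+3+2+2+2+1
4+2+2+2+2+2
3+3+3+3+1+1
3+3+3+2+2+1
3+3+2+2+2+2

20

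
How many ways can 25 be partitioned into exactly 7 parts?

248

A full systematic count gives 248.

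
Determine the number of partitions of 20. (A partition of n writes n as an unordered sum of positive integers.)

627

Direct enumeration gives 627 partitions.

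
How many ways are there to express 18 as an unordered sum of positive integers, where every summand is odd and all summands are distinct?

They are:
17,1
15,3
13,5
11,7
9,5,3,1

5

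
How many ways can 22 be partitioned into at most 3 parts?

52

There are too many to list fully; the first 12 (by largest part) are:
22
21+1
20+2
20+1+1
19+3
19+2+1
18+4
18+3+1
18+2+2
17+5
17+4+1
17+3+2
…and 40 more, for 52 total.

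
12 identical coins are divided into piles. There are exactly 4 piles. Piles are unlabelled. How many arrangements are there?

Listing the qualifying partitions of 12:
1 + 1 + 1 + 9
1 + 1 + 2 + 8
1 + 1 + 3 + 7
1 + 2 + 2 + 7
1 + 1 + 4 + 6
1 + 2 + 3 + 6
2 + 2 + 2 + 6
1 + 1 + 5 + 5
1 + 2 + 4 + 5
1 + 3 + 3 + 5
2 + 2 + 3 + 5
1 + 3 + 4 + 4
2 + 2 + 4 + 4
2 + 3 + 3 + 4
3 + 3 + 3 + 3

15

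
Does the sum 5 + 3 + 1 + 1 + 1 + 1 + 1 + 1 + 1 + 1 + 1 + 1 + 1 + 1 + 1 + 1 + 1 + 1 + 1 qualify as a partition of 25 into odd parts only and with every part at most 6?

Yes

The parts sum to 25, and the condition 'every summand is odd' holds; the condition 'no summand exceeds 6' holds.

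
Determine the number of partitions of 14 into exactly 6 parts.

20

Listing the qualifying partitions of 14:
9, 1, 1, 1, 1, 1
8, 2, 1, 1, 1, 1
7, 3, 1, 1, 1, 1
7, 2, 2, 1, 1, 1
6, 4, 1, 1, 1, 1
6, 3, 2, 1, 1, 1
6, 2, 2, 2, 1, 1
5, 5, 1, 1, 1, 1
5, 4, 2, 1, 1, 1
5, 3, 3, 1, 1, 1
5, 3, 2, 2, 1, 1
5, 2, 2, 2, 2, 1
4, 4, 3, 1, 1, 1
4, 4, 2, 2, 1, 1
4, 3, 3, 2, 1, 1
4, 3, 2, 2, 2, 1
4, 2, 2, 2, 2, 2
3, 3, 3, 3, 1, 1
3, 3, 3, 2, 2, 1
3, 3, 2, 2, 2, 2
Counting gives 20.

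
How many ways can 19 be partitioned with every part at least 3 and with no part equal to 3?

18

Enumerating:
19
4 + 15
5 + 14
6 + 13
7 + 12
8 + 11
4 + 4 + 11
9 + 10
4 + 5 + 10
4 + 6 + 9
5 + 5 + 9
4 + 7 + 8
5 + 6 + 8
5 + 7 + 7
6 + 6 + 7
4 + 4 + 4 + 7
4 + 4 + 5 + 6
4 + 5 + 5 + 5
That's 18 in total.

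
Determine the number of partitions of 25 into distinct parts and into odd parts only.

12

Listing the qualifying partitions of 25:
25
21,3,1
19,5,1
17,7,1
17,5,3
15,9,1
15,7,3
13,11,1
13,9,3
13,7,5
11,9,5
9,7,5,3,1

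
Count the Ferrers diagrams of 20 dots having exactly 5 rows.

Systematic enumeration (by largest part, then next-largest, …) yields 84.

84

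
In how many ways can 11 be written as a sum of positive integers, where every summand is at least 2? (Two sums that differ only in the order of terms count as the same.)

14

They are:
11
9, 2
8, 3
7, 4
7, 2, 2
6, 5
6, 3, 2
5, 4, 2
5, 3, 3
5, 2, 2, 2
4, 4, 3
4, 3, 2, 2
3, 3, 3, 2
3, 2, 2, 2, 2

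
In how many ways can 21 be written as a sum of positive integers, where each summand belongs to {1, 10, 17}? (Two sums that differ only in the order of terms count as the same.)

4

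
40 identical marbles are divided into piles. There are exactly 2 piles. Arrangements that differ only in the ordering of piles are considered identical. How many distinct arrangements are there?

20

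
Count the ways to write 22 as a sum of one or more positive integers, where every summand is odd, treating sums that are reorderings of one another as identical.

A full systematic count gives 89.

89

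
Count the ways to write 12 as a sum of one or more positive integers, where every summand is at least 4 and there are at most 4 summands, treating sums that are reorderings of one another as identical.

They are:
12
8+4
7+5
6+6
4+4+4
Counting gives 5.

5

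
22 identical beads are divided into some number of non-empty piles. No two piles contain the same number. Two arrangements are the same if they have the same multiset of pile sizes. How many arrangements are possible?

89

Enumerating by decreasing first part gives 89 partitions in all.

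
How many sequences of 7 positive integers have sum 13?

A composition of 13 into 7 positive parts is chosen by placing 6 dividers among the 12 gaps between 13 units: C(12,6) = 924.

924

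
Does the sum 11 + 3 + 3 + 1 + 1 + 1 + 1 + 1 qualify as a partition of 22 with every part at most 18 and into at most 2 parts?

No

The parts sum to 22, and the condition 'there are at most 2 summands' is violated.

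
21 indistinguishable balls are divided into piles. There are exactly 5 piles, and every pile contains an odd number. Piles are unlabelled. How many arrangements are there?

The partitions of 21 that satisfy the conditions:
17 + 1 + 1 + 1 + 1
15 + 3 + 1 + 1 + 1
13 + 5 + 1 + 1 + 1
13 + 3 + 3 + 1 + 1
11 + 7 + 1 + 1 + 1
11 + 5 + 3 + 1 + 1
11 + 3 + 3 + 3 + 1
9 + 9 + 1 + 1 + 1
9 + 7 + 3 + 1 + 1
9 + 5 + 5 + 1 + 1
9 + 5 + 3 + 3 + 1
9 + 3 + 3 + 3 + 3
7 + 7 + 5 + 1 + 1
7 + 7 + 3 + 3 + 1
7 + 5 + 5 + 3 + 1
7 + 5 + 3 + 3 + 3
5 + 5 + 5 + 5 + 1
5 + 5 + 5 + 3 + 3
Counting gives 18.

18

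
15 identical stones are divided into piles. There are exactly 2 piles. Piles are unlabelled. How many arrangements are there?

7

The partitions of 15 that satisfy the conditions:
14 + 1
13 + 2
12 + 3
11 + 4
10 + 5
9 + 6
8 + 7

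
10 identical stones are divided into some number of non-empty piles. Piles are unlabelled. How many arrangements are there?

42

There are too many to list fully; the first 12 (by largest part) are:
10
9,1
8,2
8,1,1
7,3
7,2,1
7,1,1,1
6,4
6,3,1
6,2,2
6,2,1,1
6,1,1,1,1
…and 30 more, for 42 total.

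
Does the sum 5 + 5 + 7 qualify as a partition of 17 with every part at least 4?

Yes

The parts sum to 17, and the condition 'every summand is at least 4' holds.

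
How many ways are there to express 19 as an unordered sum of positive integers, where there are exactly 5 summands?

A partial list (first 12 by largest part):
15+1+1+1+1
14+2+1+1+1
13+3+1+1+1
13+2+2+1+1
12+4+1+1+1
12+3+2+1+1
12+2+2+2+1
11+5+1+1+1
11+4+2+1+1
11+3+3+1+1
11+3+2+2+1
11+2+2+2+2
…and 58 more, for 70 total.

70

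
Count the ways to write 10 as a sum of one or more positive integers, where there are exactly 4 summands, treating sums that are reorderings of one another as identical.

The partitions of 10 that satisfy the conditions:
7, 1, 1, 1
6, 2, 1, 1
5, 3, 1, 1
5, 2, 2, 1
4, 4, 1, 1
4, 3, 2, 1
4, 2, 2, 2
3, 3, 3, 1
3, 3, 2, 2

9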